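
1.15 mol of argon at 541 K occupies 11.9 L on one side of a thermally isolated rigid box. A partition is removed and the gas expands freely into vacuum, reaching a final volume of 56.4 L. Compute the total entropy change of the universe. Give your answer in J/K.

No heat is exchanged and no work is done, so the ideal-gas temperature stays constant.
Entropy is a state function; using a reversible isothermal path, ΔS_gas = nR ln(V₂/V₁) = 1.15 × 8.314 × ln(56.4/11.9) = 14.9 J/K.
The insulated surroundings exchange no heat, so ΔS_surr = 0 and ΔS_universe = ΔS_gas.

ΔS_universe = 14.9 J/K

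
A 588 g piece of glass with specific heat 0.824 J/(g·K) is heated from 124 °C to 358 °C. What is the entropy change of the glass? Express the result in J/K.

In kelvin: T₁ = 397.15 K, T₂ = 631.15 K. ΔS = ∫dQ_rev/T = m c ln(T₂/T₁) = 588 × 0.824 × ln(631.15/397.15) = 224 J/K.

ΔS = 224 J/K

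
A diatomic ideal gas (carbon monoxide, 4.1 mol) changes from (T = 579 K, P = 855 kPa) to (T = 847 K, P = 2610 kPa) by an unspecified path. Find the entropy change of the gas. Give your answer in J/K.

ΔS = nC_p ln(T₂/T₁) − nR ln(P₂/P₁), with C_p = 7R/2 = 29.1 J mol⁻¹ K⁻¹ for a diatomic ideal gas.
ΔS = 4.1 × [29.1 × ln(847/579) − 8.314 × ln(2610/855)] = 7.34 J/K.

ΔS = 7.34 J/K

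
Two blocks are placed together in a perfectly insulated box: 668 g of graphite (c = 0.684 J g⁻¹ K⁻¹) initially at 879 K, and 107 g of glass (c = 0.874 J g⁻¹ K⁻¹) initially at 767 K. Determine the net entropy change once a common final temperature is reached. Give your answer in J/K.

ΔS_total = 0.7 J/K

Energy balance: T_f = (m₁c₁T₁ + m₂c₂T₂)/(m₁c₁ + m₂c₂) = 859.97 K.
ΔS₁ = m₁c₁ ln(T_f/T₁) = 456.912 × ln(859.97/879) = -10 J/K.
ΔS₂ = m₂c₂ ln(T_f/T₂) = 93.518 × ln(859.97/767) = 10.7 J/K.
ΔS_total = -10 + 10.7 = 0.7 J/K.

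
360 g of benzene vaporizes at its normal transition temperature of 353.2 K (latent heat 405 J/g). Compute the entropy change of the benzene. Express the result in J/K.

Heat absorbed by the substance: Q = mL = 360 × 405 = 145800 J.
At constant T, ΔS = Q_rev/T = 145800 / 353.2 = 413 J/K.

ΔS = 413 J/K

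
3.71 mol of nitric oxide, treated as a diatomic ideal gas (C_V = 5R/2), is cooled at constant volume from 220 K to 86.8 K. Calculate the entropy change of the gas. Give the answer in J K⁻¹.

ΔS = -71.7 J/K

At constant volume, ΔS = nC_V ln(T₂/T₁) with C_V = 5R/2 = 20.79 J mol⁻¹ K⁻¹.
ΔS = 3.71 × 20.79 × ln(86.8/220) = -71.7 J/K.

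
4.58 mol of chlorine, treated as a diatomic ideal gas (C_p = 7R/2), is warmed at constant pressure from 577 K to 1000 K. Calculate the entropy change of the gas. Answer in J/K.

ΔS = 73.3 J/K

At constant pressure, ΔS = nC_p ln(T₂/T₁) with C_p = 7R/2 = 29.1 J mol⁻¹ K⁻¹.
ΔS = 4.58 × 29.1 × ln(1000/577) = 73.3 J/K.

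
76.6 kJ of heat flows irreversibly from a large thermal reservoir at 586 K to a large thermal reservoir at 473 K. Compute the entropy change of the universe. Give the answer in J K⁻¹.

ΔS_total = 31.2 J/K

ΔS_hot = −Q/T_H = −76600/586 = -130.7 J/K and ΔS_cold = +Q/T_C = 76600/473 = 161.9 J/K.
ΔS_total = -130.7 + 161.9 = 31.2 J/K, positive as the second law requires.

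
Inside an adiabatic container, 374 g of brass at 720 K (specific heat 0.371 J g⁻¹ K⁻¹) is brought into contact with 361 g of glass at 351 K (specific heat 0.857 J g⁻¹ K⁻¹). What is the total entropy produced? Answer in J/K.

ΔS_total = 26.6 J/K

Energy balance: T_f = (m₁c₁T₁ + m₂c₂T₂)/(m₁c₁ + m₂c₂) = 465.25 K.
ΔS₁ = m₁c₁ ln(T_f/T₁) = 138.754 × ln(465.25/720) = -60.59 J/K.
ΔS₂ = m₂c₂ ln(T_f/T₂) = 309.377 × ln(465.25/351) = 87.18 J/K.
ΔS_total = -60.59 + 87.18 = 26.6 J/K.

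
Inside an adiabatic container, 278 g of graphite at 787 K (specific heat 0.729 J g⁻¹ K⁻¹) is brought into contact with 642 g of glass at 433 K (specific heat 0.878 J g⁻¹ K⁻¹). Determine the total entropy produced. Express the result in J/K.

Energy balance: T_f = (m₁c₁T₁ + m₂c₂T₂)/(m₁c₁ + m₂c₂) = 526.62 K.
ΔS₁ = m₁c₁ ln(T_f/T₁) = 202.662 × ln(526.62/787) = -81.42 J/K.
ΔS₂ = m₂c₂ ln(T_f/T₂) = 563.676 × ln(526.62/433) = 110.3 J/K.
ΔS_total = -81.42 + 110.3 = 28.9 J/K.

ΔS_total = 28.9 J/K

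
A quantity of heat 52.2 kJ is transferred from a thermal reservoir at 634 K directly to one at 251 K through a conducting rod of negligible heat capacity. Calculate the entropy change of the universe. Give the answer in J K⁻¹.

ΔS_total = 126 J/K

ΔS_hot = −Q/T_H = −52200/634 = -82.33 J/K and ΔS_cold = +Q/T_C = 52200/251 = 208 J/K.
ΔS_total = -82.33 + 208 = 126 J/K, positive as the second law requires.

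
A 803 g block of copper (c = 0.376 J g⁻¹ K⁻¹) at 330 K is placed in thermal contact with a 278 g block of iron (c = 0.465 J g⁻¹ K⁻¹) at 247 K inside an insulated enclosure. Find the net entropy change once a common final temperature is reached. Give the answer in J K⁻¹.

ΔS_total = 3.65 J/K

Energy balance: T_f = (m₁c₁T₁ + m₂c₂T₂)/(m₁c₁ + m₂c₂) = 305.12 K.
ΔS₁ = m₁c₁ ln(T_f/T₁) = 301.928 × ln(305.12/330) = -23.67 J/K.
ΔS₂ = m₂c₂ ln(T_f/T₂) = 129.27 × ln(305.12/247) = 27.32 J/K.
ΔS_total = -23.67 + 27.32 = 3.65 J/K.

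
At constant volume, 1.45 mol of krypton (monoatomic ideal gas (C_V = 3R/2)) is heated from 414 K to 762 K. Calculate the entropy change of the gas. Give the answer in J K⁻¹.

ΔS = 11 J/K

At constant volume, ΔS = nC_V ln(T₂/T₁) with C_V = 3R/2 = 12.47 J mol⁻¹ K⁻¹.
ΔS = 1.45 × 12.47 × ln(762/414) = 11 J/K.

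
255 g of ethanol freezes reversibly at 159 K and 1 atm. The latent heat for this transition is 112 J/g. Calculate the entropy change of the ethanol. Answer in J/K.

Heat released by the substance: Q = −mL = −255 × 112 = −28560 J.
At constant T, ΔS = Q_rev/T = −28560 / 159 = -180 J/K.

ΔS = -180 J/K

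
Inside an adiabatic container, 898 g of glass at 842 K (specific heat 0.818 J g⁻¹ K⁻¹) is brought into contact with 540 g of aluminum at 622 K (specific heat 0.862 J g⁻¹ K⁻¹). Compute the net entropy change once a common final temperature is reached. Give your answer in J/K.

Energy balance: T_f = (m₁c₁T₁ + m₂c₂T₂)/(m₁c₁ + m₂c₂) = 756.67 K.
ΔS₁ = m₁c₁ ln(T_f/T₁) = 734.564 × ln(756.67/842) = -78.49 J/K.
ΔS₂ = m₂c₂ ln(T_f/T₂) = 465.48 × ln(756.67/622) = 91.23 J/K.
ΔS_total = -78.49 + 91.23 = 12.7 J/K.

ΔS_total = 12.7 J/K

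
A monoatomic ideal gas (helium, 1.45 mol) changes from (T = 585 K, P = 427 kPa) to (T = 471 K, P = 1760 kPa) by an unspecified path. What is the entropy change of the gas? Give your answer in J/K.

ΔS = -23.6 J/K

ΔS = nC_p ln(T₂/T₁) − nR ln(P₂/P₁), with C_p = 5R/2 = 20.79 J mol⁻¹ K⁻¹ for a monoatomic ideal gas.
ΔS = 1.45 × [20.79 × ln(471/585) − 8.314 × ln(1760/427)] = -23.6 J/K.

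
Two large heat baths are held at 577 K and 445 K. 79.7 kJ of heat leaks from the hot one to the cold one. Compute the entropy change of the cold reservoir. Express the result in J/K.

The cold reservoir gains heat Q, so ΔS_cold = +Q/T_C = 79700/445 = 179 J/K.

ΔS_cold = 179 J/K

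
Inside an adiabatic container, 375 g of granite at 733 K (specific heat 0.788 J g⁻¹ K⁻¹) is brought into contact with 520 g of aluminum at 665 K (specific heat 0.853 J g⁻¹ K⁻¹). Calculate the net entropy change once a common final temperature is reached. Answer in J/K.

Energy balance: T_f = (m₁c₁T₁ + m₂c₂T₂)/(m₁c₁ + m₂c₂) = 692.19 K.
ΔS₁ = m₁c₁ ln(T_f/T₁) = 295.5 × ln(692.19/733) = -16.928 J/K.
ΔS₂ = m₂c₂ ln(T_f/T₂) = 443.56 × ln(692.19/665) = 17.774 J/K.
ΔS_total = -16.928 + 17.774 = 0.846 J/K.

ΔS_total = 0.846 J/K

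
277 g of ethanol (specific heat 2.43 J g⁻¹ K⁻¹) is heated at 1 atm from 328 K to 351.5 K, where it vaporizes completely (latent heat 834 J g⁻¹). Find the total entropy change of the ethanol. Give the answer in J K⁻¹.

Warming step: ΔS₁ = m c ln(T_tr/T_i) = 277 × 2.43 × ln(351.5/328) = 46.58 J/K.
Phase change: ΔS₂ = +mL/T_tr = 277 × 834 / 351.5 = 657.2 J/K.
ΔS_total = (46.58) + (657.2) = 704 J/K.

ΔS = 704 J/K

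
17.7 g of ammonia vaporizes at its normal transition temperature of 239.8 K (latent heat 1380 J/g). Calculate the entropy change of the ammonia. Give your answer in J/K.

ΔS = 102 J/K

Heat absorbed by the substance: Q = mL = 17.7 × 1380 = 24426 J.
At constant T, ΔS = Q_rev/T = 24426 / 239.8 = 102 J/K.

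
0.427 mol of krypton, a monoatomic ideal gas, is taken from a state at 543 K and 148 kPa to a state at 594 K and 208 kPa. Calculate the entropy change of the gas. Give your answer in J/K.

ΔS = -0.411 J/K

ΔS = nC_p ln(T₂/T₁) − nR ln(P₂/P₁), with C_p = 5R/2 = 20.79 J mol⁻¹ K⁻¹ for a monoatomic ideal gas.
ΔS = 0.427 × [20.79 × ln(594/543) − 8.314 × ln(208/148)] = -0.411 J/K.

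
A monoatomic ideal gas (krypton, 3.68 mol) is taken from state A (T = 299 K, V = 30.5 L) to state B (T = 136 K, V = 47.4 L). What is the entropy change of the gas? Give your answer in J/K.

Entropy is a state function: ΔS = nC_V ln(T₂/T₁) + nR ln(V₂/V₁), with C_V = 3R/2 = 12.47 J mol⁻¹ K⁻¹ for a monoatomic ideal gas.
ΔS = 3.68 × [12.47 × ln(136/299) + 8.314 × ln(47.4/30.5)] = -22.7 J/K.

ΔS = -22.7 J/K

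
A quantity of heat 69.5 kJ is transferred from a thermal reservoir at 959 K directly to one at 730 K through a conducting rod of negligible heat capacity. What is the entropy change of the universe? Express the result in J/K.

ΔS_total = 22.7 J/K

ΔS_hot = −Q/T_H = −69500/959 = -72.47 J/K and ΔS_cold = +Q/T_C = 69500/730 = 95.21 J/K.
ΔS_total = -72.47 + 95.21 = 22.7 J/K, positive as the second law requires.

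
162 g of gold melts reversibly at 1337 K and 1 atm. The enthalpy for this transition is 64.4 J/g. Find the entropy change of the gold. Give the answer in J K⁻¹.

ΔS = 7.8 J/K

Heat absorbed by the substance: Q = mL = 162 × 64.4 = 10432.8 J.
At constant T, ΔS = Q_rev/T = 10432.8 / 1337 = 7.8 J/K.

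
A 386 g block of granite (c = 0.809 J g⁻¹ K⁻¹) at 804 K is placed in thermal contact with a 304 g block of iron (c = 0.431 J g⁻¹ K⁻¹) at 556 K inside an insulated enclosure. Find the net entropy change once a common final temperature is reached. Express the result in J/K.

Energy balance: T_f = (m₁c₁T₁ + m₂c₂T₂)/(m₁c₁ + m₂c₂) = 730.7 K.
ΔS₁ = m₁c₁ ln(T_f/T₁) = 312.274 × ln(730.7/804) = -29.85 J/K.
ΔS₂ = m₂c₂ ln(T_f/T₂) = 131.024 × ln(730.7/556) = 35.8 J/K.
ΔS_total = -29.85 + 35.8 = 5.95 J/K.

ΔS_total = 5.95 J/K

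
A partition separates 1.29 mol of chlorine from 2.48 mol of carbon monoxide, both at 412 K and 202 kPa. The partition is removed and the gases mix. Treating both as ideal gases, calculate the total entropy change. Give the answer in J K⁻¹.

Mole fractions: x_A = 1.29/3.77 = 0.342, x_B = 0.658.
ΔS_mix = −R(n_A ln x_A + n_B ln x_B) = −8.314 × (1.29 ln 0.342 + 2.48 ln 0.658) = 20.1 J/K.

ΔS_mix = 20.1 J/K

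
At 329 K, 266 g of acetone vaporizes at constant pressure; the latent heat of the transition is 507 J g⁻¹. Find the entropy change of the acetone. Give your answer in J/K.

Heat absorbed by the substance: Q = mL = 266 × 507 = 134862 J.
At constant T, ΔS = Q_rev/T = 134862 / 329 = 410 J/K.

ΔS = 410 J/K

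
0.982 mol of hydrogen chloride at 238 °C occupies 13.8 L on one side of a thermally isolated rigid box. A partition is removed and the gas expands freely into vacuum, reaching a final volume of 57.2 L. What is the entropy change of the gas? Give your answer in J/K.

For an ideal gas in free expansion Q = 0 and W = 0, so T is unchanged.
Entropy is a state function; using a reversible isothermal path, ΔS_gas = nR ln(V₂/V₁) = 0.982 × 8.314 × ln(57.2/13.8) = 11.6 J/K.

ΔS_gas = 11.6 J/K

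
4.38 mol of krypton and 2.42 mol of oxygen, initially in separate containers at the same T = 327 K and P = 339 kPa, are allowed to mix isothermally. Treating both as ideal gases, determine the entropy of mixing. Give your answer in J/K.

ΔS_mix = 36.8 J/K

Mole fractions: x_A = 4.38/6.8 = 0.644, x_B = 0.356.
ΔS_mix = −R(n_A ln x_A + n_B ln x_B) = −8.314 × (4.38 ln 0.644 + 2.42 ln 0.356) = 36.8 J/K.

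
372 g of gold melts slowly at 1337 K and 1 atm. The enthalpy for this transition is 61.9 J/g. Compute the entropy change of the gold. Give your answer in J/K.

ΔS = 17.2 J/K

Heat absorbed by the substance: Q = mL = 372 × 61.9 = 23026.8 J.
At constant T, ΔS = Q_rev/T = 23026.8 / 1337 = 17.2 J/K.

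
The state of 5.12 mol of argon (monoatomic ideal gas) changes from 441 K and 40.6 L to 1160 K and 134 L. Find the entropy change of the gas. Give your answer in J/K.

ΔS = 113 J/K

Entropy is a state function: ΔS = nC_V ln(T₂/T₁) + nR ln(V₂/V₁), with C_V = 3R/2 = 12.47 J mol⁻¹ K⁻¹ for a monoatomic ideal gas.
ΔS = 5.12 × [12.47 × ln(1160/441) + 8.314 × ln(134/40.6)] = 113 J/K.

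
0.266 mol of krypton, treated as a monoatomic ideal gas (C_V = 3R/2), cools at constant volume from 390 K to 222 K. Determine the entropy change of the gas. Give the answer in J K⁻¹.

At constant volume, ΔS = nC_V ln(T₂/T₁) with C_V = 3R/2 = 12.47 J mol⁻¹ K⁻¹.
ΔS = 0.266 × 12.47 × ln(222/390) = -1.87 J/K.

ΔS = -1.87 J/K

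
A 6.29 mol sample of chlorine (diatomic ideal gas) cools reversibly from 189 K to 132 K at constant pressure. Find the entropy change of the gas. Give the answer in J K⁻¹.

At constant pressure, ΔS = nC_p ln(T₂/T₁) with C_p = 7R/2 = 29.1 J mol⁻¹ K⁻¹.
ΔS = 6.29 × 29.1 × ln(132/189) = -65.7 J/K.

ΔS = -65.7 J/K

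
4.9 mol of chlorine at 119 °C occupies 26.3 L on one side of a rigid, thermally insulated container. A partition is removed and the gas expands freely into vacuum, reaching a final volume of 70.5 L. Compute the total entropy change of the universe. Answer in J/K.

ΔS_universe = 40.2 J/K

No heat is exchanged and no work is done, so the ideal-gas temperature stays constant.
Entropy is a state function; using a reversible isothermal path, ΔS_gas = nR ln(V₂/V₁) = 4.9 × 8.314 × ln(70.5/26.3) = 40.2 J/K.
The insulated surroundings exchange no heat, so ΔS_surr = 0 and ΔS_universe = ΔS_gas.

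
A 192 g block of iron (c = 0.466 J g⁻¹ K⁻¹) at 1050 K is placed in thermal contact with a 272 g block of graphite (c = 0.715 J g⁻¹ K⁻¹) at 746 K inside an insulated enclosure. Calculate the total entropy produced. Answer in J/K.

Energy balance: T_f = (m₁c₁T₁ + m₂c₂T₂)/(m₁c₁ + m₂c₂) = 841.79 K.
ΔS₁ = m₁c₁ ln(T_f/T₁) = 89.472 × ln(841.79/1050) = -19.77 J/K.
ΔS₂ = m₂c₂ ln(T_f/T₂) = 194.48 × ln(841.79/746) = 23.49 J/K.
ΔS_total = -19.77 + 23.49 = 3.72 J/K.

ΔS_total = 3.72 J/K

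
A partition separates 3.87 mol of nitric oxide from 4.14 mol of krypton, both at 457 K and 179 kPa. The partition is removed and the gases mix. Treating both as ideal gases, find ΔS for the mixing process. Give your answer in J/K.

Mole fractions: x_A = 3.87/8.01 = 0.483, x_B = 0.517.
ΔS_mix = −R(n_A ln x_A + n_B ln x_B) = −8.314 × (3.87 ln 0.483 + 4.14 ln 0.517) = 46.1 J/K.

ΔS_mix = 46.1 J/K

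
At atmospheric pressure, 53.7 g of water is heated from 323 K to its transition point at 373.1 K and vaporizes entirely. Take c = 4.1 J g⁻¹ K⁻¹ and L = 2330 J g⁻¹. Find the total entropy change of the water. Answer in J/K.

ΔS = 367 J/K

Warming step: ΔS₁ = m c ln(T_tr/T_i) = 53.7 × 4.1 × ln(373.1/323) = 31.75 J/K.
Phase change: ΔS₂ = +mL/T_tr = 53.7 × 2330 / 373.1 = 335.4 J/K.
ΔS_total = (31.75) + (335.4) = 367 J/K.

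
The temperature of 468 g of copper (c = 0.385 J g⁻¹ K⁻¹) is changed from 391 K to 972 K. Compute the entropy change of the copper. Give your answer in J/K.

ΔS = ∫dQ_rev/T = m c ln(T₂/T₁) = 468 × 0.385 × ln(972/391) = 164 J/K.

ΔS = 164 J/K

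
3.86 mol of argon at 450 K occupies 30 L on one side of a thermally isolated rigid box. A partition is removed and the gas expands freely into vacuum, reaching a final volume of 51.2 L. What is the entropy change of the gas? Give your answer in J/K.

For an ideal gas in free expansion Q = 0 and W = 0, so T is unchanged.
Entropy is a state function; using a reversible isothermal path, ΔS_gas = nR ln(V₂/V₁) = 3.86 × 8.314 × ln(51.2/30) = 17.2 J/K.

ΔS_gas = 17.2 J/K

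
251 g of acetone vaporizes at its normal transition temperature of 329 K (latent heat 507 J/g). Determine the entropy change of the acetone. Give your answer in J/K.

Heat absorbed by the substance: Q = mL = 251 × 507 = 127257 J.
At constant T, ΔS = Q_rev/T = 127257 / 329 = 387 J/K.

ΔS = 387 J/K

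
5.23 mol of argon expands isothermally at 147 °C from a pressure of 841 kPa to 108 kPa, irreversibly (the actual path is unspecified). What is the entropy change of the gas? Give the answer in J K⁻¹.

Entropy is a state function, so ΔS_gas depends only on the end states.
For an isothermal ideal gas ΔS_gas = nR ln(P₁/P₂) = 5.23 × 8.314 × ln(841/108) = 89.2 J/K.

ΔS_gas = 89.2 J/K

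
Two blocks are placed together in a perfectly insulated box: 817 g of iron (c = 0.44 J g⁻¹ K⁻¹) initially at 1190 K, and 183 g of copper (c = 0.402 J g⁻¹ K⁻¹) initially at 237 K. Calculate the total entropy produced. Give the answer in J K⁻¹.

Energy balance: T_f = (m₁c₁T₁ + m₂c₂T₂)/(m₁c₁ + m₂c₂) = 1028.1 K.
ΔS₁ = m₁c₁ ln(T_f/T₁) = 359.48 × ln(1028.1/1190) = -52.57 J/K.
ΔS₂ = m₂c₂ ln(T_f/T₂) = 73.566 × ln(1028.1/237) = 108 J/K.
ΔS_total = -52.57 + 108 = 55.4 J/K.

ΔS_total = 55.4 J/K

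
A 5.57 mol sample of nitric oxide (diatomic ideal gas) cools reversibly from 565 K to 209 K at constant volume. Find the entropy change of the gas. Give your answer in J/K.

At constant volume, ΔS = nC_V ln(T₂/T₁) with C_V = 5R/2 = 20.79 J mol⁻¹ K⁻¹.
ΔS = 5.57 × 20.79 × ln(209/565) = -115 J/K.

ΔS = -115 J/K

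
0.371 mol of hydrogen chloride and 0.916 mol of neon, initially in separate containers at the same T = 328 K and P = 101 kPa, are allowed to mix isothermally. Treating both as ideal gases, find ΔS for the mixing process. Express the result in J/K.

ΔS_mix = 6.43 J/K

Mole fractions: x_A = 0.371/1.29 = 0.288, x_B = 0.712.
ΔS_mix = −R(n_A ln x_A + n_B ln x_B) = −8.314 × (0.371 ln 0.288 + 0.916 ln 0.712) = 6.43 J/K.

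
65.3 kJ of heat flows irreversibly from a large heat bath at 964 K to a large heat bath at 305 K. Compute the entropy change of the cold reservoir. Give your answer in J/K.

The cold reservoir gains heat Q, so ΔS_cold = +Q/T_C = 65300/305 = 214 J/K.

ΔS_cold = 214 J/K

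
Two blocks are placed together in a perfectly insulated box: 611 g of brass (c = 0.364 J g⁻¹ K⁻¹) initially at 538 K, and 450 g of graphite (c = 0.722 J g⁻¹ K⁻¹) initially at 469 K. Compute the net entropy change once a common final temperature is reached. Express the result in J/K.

ΔS_total = 1.25 J/K

Energy balance: T_f = (m₁c₁T₁ + m₂c₂T₂)/(m₁c₁ + m₂c₂) = 497.04 K.
ΔS₁ = m₁c₁ ln(T_f/T₁) = 222.404 × ln(497.04/538) = -17.612 J/K.
ΔS₂ = m₂c₂ ln(T_f/T₂) = 324.9 × ln(497.04/469) = 18.866 J/K.
ΔS_total = -17.612 + 18.866 = 1.25 J/K.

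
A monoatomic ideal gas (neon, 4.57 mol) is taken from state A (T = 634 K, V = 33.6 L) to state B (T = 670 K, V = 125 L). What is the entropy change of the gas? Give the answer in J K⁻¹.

ΔS = 53.1 J/K

Entropy is a state function: ΔS = nC_V ln(T₂/T₁) + nR ln(V₂/V₁), with C_V = 3R/2 = 12.47 J mol⁻¹ K⁻¹ for a monoatomic ideal gas.
ΔS = 4.57 × [12.47 × ln(670/634) + 8.314 × ln(125/33.6)] = 53.1 J/K.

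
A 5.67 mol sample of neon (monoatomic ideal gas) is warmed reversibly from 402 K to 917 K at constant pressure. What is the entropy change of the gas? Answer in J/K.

ΔS = 97.2 J/K

At constant pressure, ΔS = nC_p ln(T₂/T₁) with C_p = 5R/2 = 20.79 J mol⁻¹ K⁻¹.
ΔS = 5.67 × 20.79 × ln(917/402) = 97.2 J/K.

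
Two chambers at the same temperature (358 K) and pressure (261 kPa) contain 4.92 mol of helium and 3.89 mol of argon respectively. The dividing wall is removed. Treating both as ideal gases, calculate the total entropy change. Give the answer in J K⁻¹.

Mole fractions: x_A = 4.92/8.81 = 0.558, x_B = 0.442.
ΔS_mix = −R(n_A ln x_A + n_B ln x_B) = −8.314 × (4.92 ln 0.558 + 3.89 ln 0.442) = 50.3 J/K.

ΔS_mix = 50.3 J/K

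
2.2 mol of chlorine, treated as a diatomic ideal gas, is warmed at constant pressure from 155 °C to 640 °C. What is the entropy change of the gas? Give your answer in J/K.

In kelvin: T₁ = 428.15 K, T₂ = 913.15 K. At constant pressure, ΔS = nC_p ln(T₂/T₁) with C_p = 7R/2 = 29.1 J mol⁻¹ K⁻¹.
ΔS = 2.2 × 29.1 × ln(913.15/428.15) = 48.5 J/K.

ΔS = 48.5 J/K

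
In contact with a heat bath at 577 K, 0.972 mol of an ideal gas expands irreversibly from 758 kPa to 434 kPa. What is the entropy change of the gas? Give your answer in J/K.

ΔS_gas = 4.51 J/K

Entropy is a state function, so ΔS_gas depends only on the end states.
For an isothermal ideal gas ΔS_gas = nR ln(P₁/P₂) = 0.972 × 8.314 × ln(758/434) = 4.51 J/K.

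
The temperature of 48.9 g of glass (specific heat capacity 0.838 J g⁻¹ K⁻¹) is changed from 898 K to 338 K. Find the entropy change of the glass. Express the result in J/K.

ΔS = -40 J/K

ΔS = ∫dQ_rev/T = m c ln(T₂/T₁) = 48.9 × 0.838 × ln(338/898) = -40 J/K.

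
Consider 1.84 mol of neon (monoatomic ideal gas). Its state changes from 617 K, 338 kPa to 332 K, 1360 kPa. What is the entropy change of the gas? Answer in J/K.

ΔS = -45 J/K

ΔS = nC_p ln(T₂/T₁) − nR ln(P₂/P₁), with C_p = 5R/2 = 20.79 J mol⁻¹ K⁻¹ for a monoatomic ideal gas.
ΔS = 1.84 × [20.79 × ln(332/617) − 8.314 × ln(1360/338)] = -45 J/K.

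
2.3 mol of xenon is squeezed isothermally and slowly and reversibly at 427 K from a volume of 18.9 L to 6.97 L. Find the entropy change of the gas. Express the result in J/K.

ΔS_gas = -19.1 J/K

For an isothermal ideal gas ΔS_gas = nR ln(V₂/V₁) = 2.3 × 8.314 × ln(6.97/18.9) = -19.1 J/K.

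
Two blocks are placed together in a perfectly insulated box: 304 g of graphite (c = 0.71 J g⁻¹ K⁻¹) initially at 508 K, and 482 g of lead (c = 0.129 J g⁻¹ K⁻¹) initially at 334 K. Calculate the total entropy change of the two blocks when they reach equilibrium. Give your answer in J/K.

ΔS_total = 3.92 J/K

Energy balance: T_f = (m₁c₁T₁ + m₂c₂T₂)/(m₁c₁ + m₂c₂) = 469.09 K.
ΔS₁ = m₁c₁ ln(T_f/T₁) = 215.84 × ln(469.09/508) = -17.2 J/K.
ΔS₂ = m₂c₂ ln(T_f/T₂) = 62.178 × ln(469.09/334) = 21.12 J/K.
ΔS_total = -17.2 + 21.12 = 3.92 J/K.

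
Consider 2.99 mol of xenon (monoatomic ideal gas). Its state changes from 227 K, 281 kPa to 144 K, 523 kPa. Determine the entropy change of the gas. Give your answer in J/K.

ΔS = nC_p ln(T₂/T₁) − nR ln(P₂/P₁), with C_p = 5R/2 = 20.79 J mol⁻¹ K⁻¹ for a monoatomic ideal gas.
ΔS = 2.99 × [20.79 × ln(144/227) − 8.314 × ln(523/281)] = -43.7 J/K.

ΔS = -43.7 J/K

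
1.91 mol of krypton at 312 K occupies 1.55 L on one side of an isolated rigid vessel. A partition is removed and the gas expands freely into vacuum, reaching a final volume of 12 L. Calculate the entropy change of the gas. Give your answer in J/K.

ΔS_gas = 32.5 J/K

For an ideal gas in free expansion Q = 0 and W = 0, so T is unchanged.
Entropy is a state function; using a reversible isothermal path, ΔS_gas = nR ln(V₂/V₁) = 1.91 × 8.314 × ln(12/1.55) = 32.5 J/K.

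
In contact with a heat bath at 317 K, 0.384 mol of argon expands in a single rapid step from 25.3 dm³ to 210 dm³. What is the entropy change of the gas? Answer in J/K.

Entropy is a state function, so ΔS_gas depends only on the end states.
For an isothermal ideal gas ΔS_gas = nR ln(V₂/V₁) = 0.384 × 8.314 × ln(210/25.3) = 6.76 J/K.

ΔS_gas = 6.76 J/K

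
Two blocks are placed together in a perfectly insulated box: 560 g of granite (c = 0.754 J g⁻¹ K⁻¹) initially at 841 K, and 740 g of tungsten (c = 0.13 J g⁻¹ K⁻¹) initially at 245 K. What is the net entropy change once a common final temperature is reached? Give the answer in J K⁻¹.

ΔS_total = 45.6 J/K

Energy balance: T_f = (m₁c₁T₁ + m₂c₂T₂)/(m₁c₁ + m₂c₂) = 730.41 K.
ΔS₁ = m₁c₁ ln(T_f/T₁) = 422.24 × ln(730.41/841) = -59.53 J/K.
ΔS₂ = m₂c₂ ln(T_f/T₂) = 96.2 × ln(730.41/245) = 105.1 J/K.
ΔS_total = -59.53 + 105.1 = 45.6 J/K.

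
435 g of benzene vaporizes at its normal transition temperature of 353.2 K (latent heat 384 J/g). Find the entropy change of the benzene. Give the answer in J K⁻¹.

ΔS = 473 J/K

Heat absorbed by the substance: Q = mL = 435 × 384 = 167040 J.
At constant T, ΔS = Q_rev/T = 167040 / 353.2 = 473 J/K.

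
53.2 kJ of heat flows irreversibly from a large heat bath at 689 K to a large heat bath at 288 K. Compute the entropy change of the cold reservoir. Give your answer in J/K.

ΔS_cold = 185 J/K

The cold reservoir gains heat Q, so ΔS_cold = +Q/T_C = 53200/288 = 185 J/K.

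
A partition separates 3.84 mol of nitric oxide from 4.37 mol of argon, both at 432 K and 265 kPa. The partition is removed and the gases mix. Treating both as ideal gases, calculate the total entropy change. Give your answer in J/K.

ΔS_mix = 47.2 J/K

Mole fractions: x_A = 3.84/8.21 = 0.468, x_B = 0.532.
ΔS_mix = −R(n_A ln x_A + n_B ln x_B) = −8.314 × (3.84 ln 0.468 + 4.37 ln 0.532) = 47.2 J/K.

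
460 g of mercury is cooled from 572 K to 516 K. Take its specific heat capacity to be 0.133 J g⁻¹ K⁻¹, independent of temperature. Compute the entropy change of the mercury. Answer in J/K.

ΔS = ∫dQ_rev/T = m c ln(T₂/T₁) = 460 × 0.133 × ln(516/572) = -6.3 J/K.

ΔS = -6.3 J/K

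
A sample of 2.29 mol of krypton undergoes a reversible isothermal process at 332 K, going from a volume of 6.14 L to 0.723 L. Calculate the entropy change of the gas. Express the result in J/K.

ΔS_gas = -40.7 J/K

For an isothermal ideal gas ΔS_gas = nR ln(V₂/V₁) = 2.29 × 8.314 × ln(0.723/6.14) = -40.7 J/K.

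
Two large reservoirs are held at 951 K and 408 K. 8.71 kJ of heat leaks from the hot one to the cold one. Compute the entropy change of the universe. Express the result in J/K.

ΔS_hot = −Q/T_H = −8710/951 = -9.159 J/K and ΔS_cold = +Q/T_C = 8710/408 = 21.35 J/K.
ΔS_total = -9.159 + 21.35 = 12.2 J/K, positive as the second law requires.

ΔS_total = 12.2 J/K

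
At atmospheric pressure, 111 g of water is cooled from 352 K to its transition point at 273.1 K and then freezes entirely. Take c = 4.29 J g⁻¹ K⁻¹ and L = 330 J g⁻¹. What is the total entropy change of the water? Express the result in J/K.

Cooling step: ΔS₁ = m c ln(T_tr/T_i) = 111 × 4.29 × ln(273.1/352) = -120.9 J/K.
Phase change: ΔS₂ = −mL/T_tr = −111 × 330 / 273.1 = -134.1 J/K.
ΔS_total = (-120.9) + (-134.1) = -255 J/K.

ΔS = -255 J/K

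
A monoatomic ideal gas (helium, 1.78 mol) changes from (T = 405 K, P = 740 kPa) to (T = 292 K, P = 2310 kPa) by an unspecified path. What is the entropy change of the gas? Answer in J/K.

ΔS = nC_p ln(T₂/T₁) − nR ln(P₂/P₁), with C_p = 5R/2 = 20.79 J mol⁻¹ K⁻¹ for a monoatomic ideal gas.
ΔS = 1.78 × [20.79 × ln(292/405) − 8.314 × ln(2310/740)] = -28.9 J/K.

ΔS = -28.9 J/K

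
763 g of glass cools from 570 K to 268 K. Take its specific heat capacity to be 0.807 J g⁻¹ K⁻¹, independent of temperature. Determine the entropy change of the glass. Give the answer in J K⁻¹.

ΔS = ∫dQ_rev/T = m c ln(T₂/T₁) = 763 × 0.807 × ln(268/570) = -465 J/K.

ΔS = -465 J/K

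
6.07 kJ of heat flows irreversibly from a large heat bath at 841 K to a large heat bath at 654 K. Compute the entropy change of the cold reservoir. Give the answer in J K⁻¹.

The cold reservoir gains heat Q, so ΔS_cold = +Q/T_C = 6070/654 = 9.28 J/K.

ΔS_cold = 9.28 J/K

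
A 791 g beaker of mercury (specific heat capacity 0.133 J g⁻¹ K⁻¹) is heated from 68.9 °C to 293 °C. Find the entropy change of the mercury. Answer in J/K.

ΔS = 53 J/K

In kelvin: T₁ = 342.05 K, T₂ = 566.15 K. ΔS = ∫dQ_rev/T = m c ln(T₂/T₁) = 791 × 0.133 × ln(566.15/342.05) = 53 J/K.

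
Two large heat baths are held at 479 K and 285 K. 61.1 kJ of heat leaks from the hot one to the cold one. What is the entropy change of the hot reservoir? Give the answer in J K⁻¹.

The hot reservoir loses heat Q, so ΔS_hot = −Q/T_H = −61100/479 = -128 J/K.

ΔS_hot = -128 J/K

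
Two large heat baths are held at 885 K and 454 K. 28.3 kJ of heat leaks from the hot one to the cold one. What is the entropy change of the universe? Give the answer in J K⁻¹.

ΔS_hot = −Q/T_H = −28300/885 = -31.977 J/K and ΔS_cold = +Q/T_C = 28300/454 = 62.335 J/K.
ΔS_total = -31.977 + 62.335 = 30.4 J/K, positive as the second law requires.

ΔS_total = 30.4 J/K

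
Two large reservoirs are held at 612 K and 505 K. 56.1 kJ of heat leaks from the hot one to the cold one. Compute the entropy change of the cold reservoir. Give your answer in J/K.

The cold reservoir gains heat Q, so ΔS_cold = +Q/T_C = 56100/505 = 111 J/K.

ΔS_cold = 111 J/K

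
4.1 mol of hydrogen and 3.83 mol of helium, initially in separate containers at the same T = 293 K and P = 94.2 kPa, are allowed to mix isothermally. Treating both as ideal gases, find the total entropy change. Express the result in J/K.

Mole fractions: x_A = 4.1/7.93 = 0.517, x_B = 0.483.
ΔS_mix = −R(n_A ln x_A + n_B ln x_B) = −8.314 × (4.1 ln 0.517 + 3.83 ln 0.483) = 45.7 J/K.

ΔS_mix = 45.7 J/K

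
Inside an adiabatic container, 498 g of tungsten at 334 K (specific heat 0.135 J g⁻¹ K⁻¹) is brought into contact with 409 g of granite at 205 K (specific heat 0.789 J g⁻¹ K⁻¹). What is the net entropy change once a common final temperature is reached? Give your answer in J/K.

Energy balance: T_f = (m₁c₁T₁ + m₂c₂T₂)/(m₁c₁ + m₂c₂) = 227.24 K.
ΔS₁ = m₁c₁ ln(T_f/T₁) = 67.23 × ln(227.24/334) = -25.89 J/K.
ΔS₂ = m₂c₂ ln(T_f/T₂) = 322.701 × ln(227.24/205) = 33.24 J/K.
ΔS_total = -25.89 + 33.24 = 7.35 J/K.

ΔS_total = 7.35 J/K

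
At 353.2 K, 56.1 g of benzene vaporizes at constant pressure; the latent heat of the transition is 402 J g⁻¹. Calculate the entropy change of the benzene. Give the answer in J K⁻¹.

Heat absorbed by the substance: Q = mL = 56.1 × 402 = 22552.2 J.
At constant T, ΔS = Q_rev/T = 22552.2 / 353.2 = 63.9 J/K.

ΔS = 63.9 J/K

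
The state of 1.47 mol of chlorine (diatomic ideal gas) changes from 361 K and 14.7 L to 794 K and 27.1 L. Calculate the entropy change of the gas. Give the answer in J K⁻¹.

ΔS = 31.6 J/K

Entropy is a state function: ΔS = nC_V ln(T₂/T₁) + nR ln(V₂/V₁), with C_V = 5R/2 = 20.79 J mol⁻¹ K⁻¹ for a diatomic ideal gas.
ΔS = 1.47 × [20.79 × ln(794/361) + 8.314 × ln(27.1/14.7)] = 31.6 J/K.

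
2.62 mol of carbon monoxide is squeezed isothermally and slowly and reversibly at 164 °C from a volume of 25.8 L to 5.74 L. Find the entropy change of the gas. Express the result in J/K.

For an isothermal ideal gas ΔS_gas = nR ln(V₂/V₁) = 2.62 × 8.314 × ln(5.74/25.8) = -32.7 J/K.

ΔS_gas = -32.7 J/K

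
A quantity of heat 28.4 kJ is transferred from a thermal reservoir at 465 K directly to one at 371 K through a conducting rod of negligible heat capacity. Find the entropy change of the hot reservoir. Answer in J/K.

ΔS_hot = -61.1 J/K

The hot reservoir loses heat Q, so ΔS_hot = −Q/T_H = −28400/465 = -61.1 J/K.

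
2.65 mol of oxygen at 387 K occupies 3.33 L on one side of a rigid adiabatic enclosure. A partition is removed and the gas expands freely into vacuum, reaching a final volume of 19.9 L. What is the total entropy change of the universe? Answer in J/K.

ΔS_universe = 39.4 J/K

For an ideal gas in free expansion Q = 0 and W = 0, so T is unchanged.
Entropy is a state function; using a reversible isothermal path, ΔS_gas = nR ln(V₂/V₁) = 2.65 × 8.314 × ln(19.9/3.33) = 39.4 J/K.
The insulated surroundings exchange no heat, so ΔS_surr = 0 and ΔS_universe = ΔS_gas.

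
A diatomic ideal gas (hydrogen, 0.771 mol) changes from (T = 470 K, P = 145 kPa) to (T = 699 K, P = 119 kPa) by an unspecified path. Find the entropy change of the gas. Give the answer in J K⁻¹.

ΔS = nC_p ln(T₂/T₁) − nR ln(P₂/P₁), with C_p = 7R/2 = 29.1 J mol⁻¹ K⁻¹ for a diatomic ideal gas.
ΔS = 0.771 × [29.1 × ln(699/470) − 8.314 × ln(119/145)] = 10.2 J/K.

ΔS = 10.2 J/K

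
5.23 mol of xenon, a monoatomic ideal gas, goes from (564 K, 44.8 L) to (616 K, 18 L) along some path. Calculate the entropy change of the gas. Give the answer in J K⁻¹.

Entropy is a state function: ΔS = nC_V ln(T₂/T₁) + nR ln(V₂/V₁), with C_V = 3R/2 = 12.47 J mol⁻¹ K⁻¹ for a monoatomic ideal gas.
ΔS = 5.23 × [12.47 × ln(616/564) + 8.314 × ln(18/44.8)] = -33.9 J/K.

ΔS = -33.9 J/K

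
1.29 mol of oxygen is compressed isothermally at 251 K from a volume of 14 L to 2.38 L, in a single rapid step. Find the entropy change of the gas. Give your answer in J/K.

Entropy is a state function, so ΔS_gas depends only on the end states.
For an isothermal ideal gas ΔS_gas = nR ln(V₂/V₁) = 1.29 × 8.314 × ln(2.38/14) = -19 J/K.

ΔS_gas = -19 J/K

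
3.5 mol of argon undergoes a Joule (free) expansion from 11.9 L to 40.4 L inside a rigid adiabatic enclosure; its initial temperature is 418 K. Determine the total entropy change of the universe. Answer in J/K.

For an ideal gas in free expansion Q = 0 and W = 0, so T is unchanged.
Entropy is a state function; using a reversible isothermal path, ΔS_gas = nR ln(V₂/V₁) = 3.5 × 8.314 × ln(40.4/11.9) = 35.6 J/K.
The insulated surroundings exchange no heat, so ΔS_surr = 0 and ΔS_universe = ΔS_gas.

ΔS_universe = 35.6 J/K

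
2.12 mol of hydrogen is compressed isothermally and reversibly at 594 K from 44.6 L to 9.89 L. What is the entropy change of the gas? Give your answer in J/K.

ΔS_gas = -26.5 J/K

For an isothermal ideal gas ΔS_gas = nR ln(V₂/V₁) = 2.12 × 8.314 × ln(9.89/44.6) = -26.5 J/K.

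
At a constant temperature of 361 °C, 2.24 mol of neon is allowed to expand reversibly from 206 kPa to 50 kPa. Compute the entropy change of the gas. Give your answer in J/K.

ΔS_gas = 26.4 J/K

For an isothermal ideal gas ΔS_gas = nR ln(P₁/P₂) = 2.24 × 8.314 × ln(206/50) = 26.4 J/K.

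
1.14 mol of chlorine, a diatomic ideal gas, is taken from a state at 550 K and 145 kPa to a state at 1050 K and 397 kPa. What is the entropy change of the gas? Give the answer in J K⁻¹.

ΔS = 11.9 J/K

ΔS = nC_p ln(T₂/T₁) − nR ln(P₂/P₁), with C_p = 7R/2 = 29.1 J mol⁻¹ K⁻¹ for a diatomic ideal gas.
ΔS = 1.14 × [29.1 × ln(1050/550) − 8.314 × ln(397/145)] = 11.9 J/K.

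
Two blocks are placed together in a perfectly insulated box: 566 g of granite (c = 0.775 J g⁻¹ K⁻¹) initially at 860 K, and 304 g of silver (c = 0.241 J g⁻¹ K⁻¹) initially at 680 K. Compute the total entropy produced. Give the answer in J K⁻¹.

Energy balance: T_f = (m₁c₁T₁ + m₂c₂T₂)/(m₁c₁ + m₂c₂) = 834.24 K.
ΔS₁ = m₁c₁ ln(T_f/T₁) = 438.65 × ln(834.24/860) = -13.34 J/K.
ΔS₂ = m₂c₂ ln(T_f/T₂) = 73.264 × ln(834.24/680) = 14.98 J/K.
ΔS_total = -13.34 + 14.98 = 1.64 J/K.

ΔS_total = 1.64 J/K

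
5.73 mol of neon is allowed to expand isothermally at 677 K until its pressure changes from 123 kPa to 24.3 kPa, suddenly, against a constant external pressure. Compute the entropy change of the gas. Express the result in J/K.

Entropy is a state function, so ΔS_gas depends only on the end states.
For an isothermal ideal gas ΔS_gas = nR ln(P₁/P₂) = 5.73 × 8.314 × ln(123/24.3) = 77.3 J/K.

ΔS_gas = 77.3 J/K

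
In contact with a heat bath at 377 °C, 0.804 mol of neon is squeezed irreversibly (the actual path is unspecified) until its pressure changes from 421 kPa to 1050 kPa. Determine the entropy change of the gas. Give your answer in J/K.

Entropy is a state function, so ΔS_gas depends only on the end states.
For an isothermal ideal gas ΔS_gas = nR ln(P₁/P₂) = 0.804 × 8.314 × ln(421/1050) = -6.11 J/K.

ΔS_gas = -6.11 J/K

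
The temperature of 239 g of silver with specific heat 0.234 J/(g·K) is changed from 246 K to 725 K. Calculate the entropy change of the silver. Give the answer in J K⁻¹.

ΔS = ∫dQ_rev/T = m c ln(T₂/T₁) = 239 × 0.234 × ln(725/246) = 60.4 J/K.

ΔS = 60.4 J/K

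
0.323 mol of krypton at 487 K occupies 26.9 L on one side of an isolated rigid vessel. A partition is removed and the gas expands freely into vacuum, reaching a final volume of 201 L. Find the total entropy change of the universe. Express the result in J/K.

ΔS_universe = 5.4 J/K

No heat is exchanged and no work is done, so the ideal-gas temperature stays constant.
Entropy is a state function; using a reversible isothermal path, ΔS_gas = nR ln(V₂/V₁) = 0.323 × 8.314 × ln(201/26.9) = 5.4 J/K.
The insulated surroundings exchange no heat, so ΔS_surr = 0 and ΔS_universe = ΔS_gas.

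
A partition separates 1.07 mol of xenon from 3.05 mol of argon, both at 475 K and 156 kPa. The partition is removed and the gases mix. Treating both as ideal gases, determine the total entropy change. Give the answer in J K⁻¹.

ΔS_mix = 19.6 J/K

Mole fractions: x_A = 1.07/4.12 = 0.26, x_B = 0.74.
ΔS_mix = −R(n_A ln x_A + n_B ln x_B) = −8.314 × (1.07 ln 0.26 + 3.05 ln 0.74) = 19.6 J/K.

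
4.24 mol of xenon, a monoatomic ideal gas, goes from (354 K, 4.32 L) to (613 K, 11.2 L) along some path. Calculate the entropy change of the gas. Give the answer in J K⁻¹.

ΔS = 62.6 J/K

Entropy is a state function: ΔS = nC_V ln(T₂/T₁) + nR ln(V₂/V₁), with C_V = 3R/2 = 12.47 J mol⁻¹ K⁻¹ for a monoatomic ideal gas.
ΔS = 4.24 × [12.47 × ln(613/354) + 8.314 × ln(11.2/4.32)] = 62.6 J/K.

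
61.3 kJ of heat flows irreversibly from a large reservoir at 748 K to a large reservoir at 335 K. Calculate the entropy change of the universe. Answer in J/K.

ΔS_hot = −Q/T_H = −61300/748 = -81.95 J/K and ΔS_cold = +Q/T_C = 61300/335 = 183 J/K.
ΔS_total = -81.95 + 183 = 101 J/K, positive as the second law requires.

ΔS_total = 101 J/K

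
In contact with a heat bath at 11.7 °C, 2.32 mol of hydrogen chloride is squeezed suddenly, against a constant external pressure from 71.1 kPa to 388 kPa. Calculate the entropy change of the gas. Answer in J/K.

ΔS_gas = -32.7 J/K

Entropy is a state function, so ΔS_gas depends only on the end states.
For an isothermal ideal gas ΔS_gas = nR ln(P₁/P₂) = 2.32 × 8.314 × ln(71.1/388) = -32.7 J/K.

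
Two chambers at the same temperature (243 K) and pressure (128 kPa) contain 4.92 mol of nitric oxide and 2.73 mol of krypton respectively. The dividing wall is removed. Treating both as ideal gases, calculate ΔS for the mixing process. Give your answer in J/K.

Mole fractions: x_A = 4.92/7.65 = 0.643, x_B = 0.357.
ΔS_mix = −R(n_A ln x_A + n_B ln x_B) = −8.314 × (4.92 ln 0.643 + 2.73 ln 0.357) = 41.4 J/K.

ΔS_mix = 41.4 J/K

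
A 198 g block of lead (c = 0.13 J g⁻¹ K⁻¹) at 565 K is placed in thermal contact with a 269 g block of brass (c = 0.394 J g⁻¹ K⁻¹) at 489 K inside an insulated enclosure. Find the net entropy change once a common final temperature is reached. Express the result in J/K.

Energy balance: T_f = (m₁c₁T₁ + m₂c₂T₂)/(m₁c₁ + m₂c₂) = 503.85 K.
ΔS₁ = m₁c₁ ln(T_f/T₁) = 25.74 × ln(503.85/565) = -2.9484 J/K.
ΔS₂ = m₂c₂ ln(T_f/T₂) = 105.986 × ln(503.85/489) = 3.17086 J/K.
ΔS_total = -2.9484 + 3.17086 = 0.222 J/K.

ΔS_total = 0.222 J/K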